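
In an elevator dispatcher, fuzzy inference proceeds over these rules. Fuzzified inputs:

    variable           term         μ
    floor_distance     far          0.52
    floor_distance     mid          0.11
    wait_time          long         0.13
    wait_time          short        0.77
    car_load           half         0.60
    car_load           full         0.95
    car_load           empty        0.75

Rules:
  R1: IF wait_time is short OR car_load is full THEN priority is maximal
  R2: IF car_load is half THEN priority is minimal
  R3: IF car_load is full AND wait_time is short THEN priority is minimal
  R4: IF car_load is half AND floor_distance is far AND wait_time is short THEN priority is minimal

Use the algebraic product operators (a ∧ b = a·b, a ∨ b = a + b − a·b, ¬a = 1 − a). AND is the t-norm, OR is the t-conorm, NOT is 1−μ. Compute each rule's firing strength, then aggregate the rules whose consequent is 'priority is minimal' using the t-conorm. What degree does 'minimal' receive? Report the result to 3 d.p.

0.918

R1: short=0.77, full=0.95; OR[a + b − a·b] → w = 0.9885
R2: half=0.60 → w = 0.6000
R3: full=0.95, short=0.77; AND[a·b] → w = 0.7315
R4: half=0.60, far=0.52, short=0.77; AND[a·b] → w = 0.2402
Rules with consequent 'minimal': {R2, R3, R4} → strengths 0.6000, 0.7315, 0.2402
Aggregate via t-conorm [a + b − a·b]: 0.9184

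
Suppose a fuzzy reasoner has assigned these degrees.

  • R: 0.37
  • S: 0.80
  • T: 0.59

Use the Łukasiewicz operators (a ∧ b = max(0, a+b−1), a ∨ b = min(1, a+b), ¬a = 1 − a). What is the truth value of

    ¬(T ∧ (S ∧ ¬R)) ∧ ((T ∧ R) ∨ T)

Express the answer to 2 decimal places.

¬R = 1 − 0.37 = 0.63
S ∧ ¬R = max(0, a+b−1) on (0.80, 0.63) = 0.43
T ∧ (S ∧ ¬R) = max(0, a+b−1) on (0.59, 0.43) = 0.02
¬(T ∧ (S ∧ ¬R)) = 1 − 0.02 = 0.98
T ∧ R = max(0, a+b−1) on (0.59, 0.37) = 0.00
(T ∧ R) ∨ T = min(1, a+b) on (0.00, 0.59) = 0.59
¬(T ∧ (S ∧ ¬R)) ∧ ((T ∧ R) ∨ T) = max(0, a+b−1) on (0.98, 0.59) = 0.57

0.57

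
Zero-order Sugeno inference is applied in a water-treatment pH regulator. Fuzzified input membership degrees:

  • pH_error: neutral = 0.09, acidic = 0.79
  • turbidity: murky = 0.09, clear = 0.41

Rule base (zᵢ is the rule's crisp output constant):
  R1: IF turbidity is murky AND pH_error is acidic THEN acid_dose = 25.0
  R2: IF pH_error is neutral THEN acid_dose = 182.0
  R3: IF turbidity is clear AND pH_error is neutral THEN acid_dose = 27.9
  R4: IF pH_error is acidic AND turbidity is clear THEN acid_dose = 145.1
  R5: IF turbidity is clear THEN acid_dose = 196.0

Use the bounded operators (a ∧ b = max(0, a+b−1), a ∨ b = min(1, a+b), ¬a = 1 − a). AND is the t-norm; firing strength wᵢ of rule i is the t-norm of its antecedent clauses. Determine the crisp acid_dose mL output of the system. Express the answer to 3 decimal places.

R1 (z=25.0): murky=0.09, acidic=0.79; AND[max(0, a+b−1)] → w = 0.00
R2 (z=182.0): neutral=0.09 → w = 0.09
R3 (z=27.9): clear=0.41, neutral=0.09; AND[max(0, a+b−1)] → w = 0.00
R4 (z=145.1): acidic=0.79, clear=0.41; AND[max(0, a+b−1)] → w = 0.20
R5 (z=196.0): clear=0.41 → w = 0.41
Weighted average = (0.00·25.0 + 0.09·182.0 + 0.00·27.9 + 0.20·145.1 + 0.41·196.0) / (0.00 + 0.09 + 0.00 + 0.20 + 0.41)
  = 125.7600 / 0.7000 = 179.657

179.657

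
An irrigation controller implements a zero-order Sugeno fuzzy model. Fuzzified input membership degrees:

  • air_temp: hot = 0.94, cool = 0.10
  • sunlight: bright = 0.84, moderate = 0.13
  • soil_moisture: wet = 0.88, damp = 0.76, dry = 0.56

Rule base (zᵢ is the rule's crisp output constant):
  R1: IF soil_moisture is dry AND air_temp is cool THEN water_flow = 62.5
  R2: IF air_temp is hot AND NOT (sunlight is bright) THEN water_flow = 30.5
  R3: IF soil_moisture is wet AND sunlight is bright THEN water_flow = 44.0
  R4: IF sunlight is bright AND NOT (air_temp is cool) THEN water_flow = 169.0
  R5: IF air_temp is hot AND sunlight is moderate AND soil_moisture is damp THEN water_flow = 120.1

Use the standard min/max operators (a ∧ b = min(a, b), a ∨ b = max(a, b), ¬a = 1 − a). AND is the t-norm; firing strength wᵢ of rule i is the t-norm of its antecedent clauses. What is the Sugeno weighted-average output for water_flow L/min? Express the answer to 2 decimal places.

99.35

R1 (z=62.5): dry=0.56, cool=0.10; AND[min(a, b)] → w = 0.10
R2 (z=30.5): hot=0.94, ¬bright=1−0.84=0.16; AND[min(a, b)] → w = 0.16
R3 (z=44.0): wet=0.88, bright=0.84; AND[min(a, b)] → w = 0.84
R4 (z=169.0): bright=0.84, ¬cool=1−0.10=0.90; AND[min(a, b)] → w = 0.84
R5 (z=120.1): hot=0.94, moderate=0.13, damp=0.76; AND[min(a, b)] → w = 0.13
Weighted average = (0.10·62.5 + 0.16·30.5 + 0.84·44.0 + 0.84·169.0 + 0.13·120.1) / (0.10 + 0.16 + 0.84 + 0.84 + 0.13)
  = 205.6630 / 2.0700 = 99.35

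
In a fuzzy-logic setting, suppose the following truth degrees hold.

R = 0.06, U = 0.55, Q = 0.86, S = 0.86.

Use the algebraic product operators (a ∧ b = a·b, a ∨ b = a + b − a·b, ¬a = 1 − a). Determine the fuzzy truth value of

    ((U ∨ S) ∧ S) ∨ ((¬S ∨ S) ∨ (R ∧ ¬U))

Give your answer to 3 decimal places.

0.977

U ∨ S = a + b − a·b on (0.5500, 0.8600) = 0.9370
(U ∨ S) ∧ S = a·b on (0.9370, 0.8600) = 0.8058
¬S = 1 − 0.8600 = 0.1400
¬S ∨ S = a + b − a·b on (0.1400, 0.8600) = 0.8796
¬U = 1 − 0.5500 = 0.4500
R ∧ ¬U = a·b on (0.0600, 0.4500) = 0.0270
(¬S ∨ S) ∨ (R ∧ ¬U) = a + b − a·b on (0.8796, 0.0270) = 0.8829
((U ∨ S) ∧ S) ∨ ((¬S ∨ S) ∨ (R ∧ ¬U)) = a + b − a·b on (0.8058, 0.8829) = 0.9773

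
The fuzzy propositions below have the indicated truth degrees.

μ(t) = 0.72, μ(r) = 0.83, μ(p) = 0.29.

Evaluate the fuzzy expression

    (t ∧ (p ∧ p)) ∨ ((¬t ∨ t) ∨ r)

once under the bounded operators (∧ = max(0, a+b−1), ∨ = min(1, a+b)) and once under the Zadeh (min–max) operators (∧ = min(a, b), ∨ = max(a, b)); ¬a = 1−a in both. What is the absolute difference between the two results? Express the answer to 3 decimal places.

Under bounded:
  p ∧ p = max(0, a+b−1) on (0.29, 0.29) = 0.00
  t ∧ (p ∧ p) = max(0, a+b−1) on (0.72, 0.00) = 0.00
  ¬t = 1 − 0.72 = 0.28
  ¬t ∨ t = min(1, a+b) on (0.28, 0.72) = 1.00
  (¬t ∨ t) ∨ r = min(1, a+b) on (1.00, 0.83) = 1.00
  (t ∧ (p ∧ p)) ∨ ((¬t ∨ t) ∨ r) = min(1, a+b) on (0.00, 1.00) = 1.00
  → value = 1.0000
Under Zadeh (min–max):
  p ∧ p = min(a, b) on (0.29, 0.29) = 0.29
  t ∧ (p ∧ p) = min(a, b) on (0.72, 0.29) = 0.29
  ¬t = 1 − 0.72 = 0.28
  ¬t ∨ t = max(a, b) on (0.28, 0.72) = 0.72
  (¬t ∨ t) ∨ r = max(a, b) on (0.72, 0.83) = 0.83
  (t ∧ (p ∧ p)) ∨ ((¬t ∨ t) ∨ r) = max(a, b) on (0.29, 0.83) = 0.83
  → value = 0.8300
|1.0000 − 0.8300| = 0.170

0.170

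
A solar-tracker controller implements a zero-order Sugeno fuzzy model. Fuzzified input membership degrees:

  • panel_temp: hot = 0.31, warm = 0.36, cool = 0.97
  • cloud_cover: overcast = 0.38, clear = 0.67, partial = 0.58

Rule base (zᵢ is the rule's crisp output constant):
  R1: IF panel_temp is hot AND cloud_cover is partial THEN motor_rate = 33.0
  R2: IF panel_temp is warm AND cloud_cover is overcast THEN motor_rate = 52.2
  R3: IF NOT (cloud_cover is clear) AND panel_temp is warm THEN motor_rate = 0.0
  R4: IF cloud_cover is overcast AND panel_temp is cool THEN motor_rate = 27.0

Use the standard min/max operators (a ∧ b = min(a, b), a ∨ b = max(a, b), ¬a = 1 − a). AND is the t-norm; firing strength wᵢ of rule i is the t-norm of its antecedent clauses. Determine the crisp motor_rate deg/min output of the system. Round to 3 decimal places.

28.465

R1 (z=33.0): hot=0.31, partial=0.58; AND[min(a, b)] → w = 0.31
R2 (z=52.2): warm=0.36, overcast=0.38; AND[min(a, b)] → w = 0.36
R3 (z=0.0): ¬clear=1−0.67=0.33, warm=0.36; AND[min(a, b)] → w = 0.33
R4 (z=27.0): overcast=0.38, cool=0.97; AND[min(a, b)] → w = 0.38
Weighted average = (0.31·33.0 + 0.36·52.2 + 0.33·0.0 + 0.38·27.0) / (0.31 + 0.36 + 0.33 + 0.38)
  = 39.2820 / 1.3800 = 28.465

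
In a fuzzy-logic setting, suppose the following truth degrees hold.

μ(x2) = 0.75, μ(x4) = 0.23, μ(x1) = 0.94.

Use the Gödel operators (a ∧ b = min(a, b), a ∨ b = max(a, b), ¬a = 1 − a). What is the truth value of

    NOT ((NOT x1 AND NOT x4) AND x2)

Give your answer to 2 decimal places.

0.94

NOT x1 = 1 − 0.94 = 0.06
NOT x4 = 1 − 0.23 = 0.77
NOT x1 AND NOT x4 = min(a, b) on (0.06, 0.77) = 0.06
(NOT x1 AND NOT x4) AND x2 = min(a, b) on (0.06, 0.75) = 0.06
NOT ((NOT x1 AND NOT x4) AND x2) = 1 − 0.06 = 0.94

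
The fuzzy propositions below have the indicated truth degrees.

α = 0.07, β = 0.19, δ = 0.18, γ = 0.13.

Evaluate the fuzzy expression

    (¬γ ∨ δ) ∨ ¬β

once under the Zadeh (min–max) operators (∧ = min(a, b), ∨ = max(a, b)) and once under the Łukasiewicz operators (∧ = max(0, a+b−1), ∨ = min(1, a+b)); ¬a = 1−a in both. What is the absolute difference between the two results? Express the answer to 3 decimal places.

Under Zadeh (min–max):
  ¬γ = 1 − 0.13 = 0.87
  ¬γ ∨ δ = max(a, b) on (0.87, 0.18) = 0.87
  ¬β = 1 − 0.19 = 0.81
  (¬γ ∨ δ) ∨ ¬β = max(a, b) on (0.87, 0.81) = 0.87
  → value = 0.8700
Under Łukasiewicz:
  ¬γ = 1 − 0.13 = 0.87
  ¬γ ∨ δ = min(1, a+b) on (0.87, 0.18) = 1.00
  ¬β = 1 − 0.19 = 0.81
  (¬γ ∨ δ) ∨ ¬β = min(1, a+b) on (1.00, 0.81) = 1.00
  → value = 1.0000
|0.8700 − 1.0000| = 0.130

0.130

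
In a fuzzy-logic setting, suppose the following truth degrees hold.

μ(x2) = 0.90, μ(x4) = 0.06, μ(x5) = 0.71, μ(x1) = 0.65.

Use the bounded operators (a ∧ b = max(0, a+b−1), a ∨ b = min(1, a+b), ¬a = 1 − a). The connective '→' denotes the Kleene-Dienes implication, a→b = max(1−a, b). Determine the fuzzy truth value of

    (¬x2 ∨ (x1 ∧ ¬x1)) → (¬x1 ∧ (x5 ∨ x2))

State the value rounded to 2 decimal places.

0.90

¬x2 = 1 − 0.90 = 0.10
¬x1 = 1 − 0.65 = 0.35
x1 ∧ ¬x1 = max(0, a+b−1) on (0.65, 0.35) = 0.00
¬x2 ∨ (x1 ∧ ¬x1) = min(1, a+b) on (0.10, 0.00) = 0.10
¬x1 = 1 − 0.65 = 0.35
x5 ∨ x2 = min(1, a+b) on (0.71, 0.90) = 1.00
¬x1 ∧ (x5 ∨ x2) = max(0, a+b−1) on (0.35, 1.00) = 0.35
(¬x2 ∨ (x1 ∧ ¬x1)) → (¬x1 ∧ (x5 ∨ x2))  [Kleene-Dienes: max(1−a, b)] with a=0.10, b=0.35 → 0.90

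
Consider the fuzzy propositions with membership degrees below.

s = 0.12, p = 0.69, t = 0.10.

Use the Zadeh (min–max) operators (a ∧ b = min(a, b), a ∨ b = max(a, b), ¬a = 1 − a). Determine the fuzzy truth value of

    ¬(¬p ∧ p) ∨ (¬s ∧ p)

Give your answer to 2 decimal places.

0.69

¬p = 1 − 0.69 = 0.31
¬p ∧ p = min(a, b) on (0.31, 0.69) = 0.31
¬(¬p ∧ p) = 1 − 0.31 = 0.69
¬s = 1 − 0.12 = 0.88
¬s ∧ p = min(a, b) on (0.88, 0.69) = 0.69
¬(¬p ∧ p) ∨ (¬s ∧ p) = max(a, b) on (0.69, 0.69) = 0.69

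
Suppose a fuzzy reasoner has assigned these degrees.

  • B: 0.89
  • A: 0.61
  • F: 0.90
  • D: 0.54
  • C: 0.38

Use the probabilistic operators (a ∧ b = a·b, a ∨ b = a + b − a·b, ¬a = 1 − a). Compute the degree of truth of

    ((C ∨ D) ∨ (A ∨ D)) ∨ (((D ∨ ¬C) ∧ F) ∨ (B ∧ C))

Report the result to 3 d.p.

C ∨ D = a + b − a·b on (0.3800, 0.5400) = 0.7148
A ∨ D = a + b − a·b on (0.6100, 0.5400) = 0.8206
(C ∨ D) ∨ (A ∨ D) = a + b − a·b on (0.7148, 0.8206) = 0.9488
¬C = 1 − 0.3800 = 0.6200
D ∨ ¬C = a + b − a·b on (0.5400, 0.6200) = 0.8252
(D ∨ ¬C) ∧ F = a·b on (0.8252, 0.9000) = 0.7427
B ∧ C = a·b on (0.8900, 0.3800) = 0.3382
((D ∨ ¬C) ∧ F) ∨ (B ∧ C) = a + b − a·b on (0.7427, 0.3382) = 0.8297
((C ∨ D) ∨ (A ∨ D)) ∨ (((D ∨ ¬C) ∧ F) ∨ (B ∧ C)) = a + b − a·b on (0.9488, 0.8297) = 0.9913

0.991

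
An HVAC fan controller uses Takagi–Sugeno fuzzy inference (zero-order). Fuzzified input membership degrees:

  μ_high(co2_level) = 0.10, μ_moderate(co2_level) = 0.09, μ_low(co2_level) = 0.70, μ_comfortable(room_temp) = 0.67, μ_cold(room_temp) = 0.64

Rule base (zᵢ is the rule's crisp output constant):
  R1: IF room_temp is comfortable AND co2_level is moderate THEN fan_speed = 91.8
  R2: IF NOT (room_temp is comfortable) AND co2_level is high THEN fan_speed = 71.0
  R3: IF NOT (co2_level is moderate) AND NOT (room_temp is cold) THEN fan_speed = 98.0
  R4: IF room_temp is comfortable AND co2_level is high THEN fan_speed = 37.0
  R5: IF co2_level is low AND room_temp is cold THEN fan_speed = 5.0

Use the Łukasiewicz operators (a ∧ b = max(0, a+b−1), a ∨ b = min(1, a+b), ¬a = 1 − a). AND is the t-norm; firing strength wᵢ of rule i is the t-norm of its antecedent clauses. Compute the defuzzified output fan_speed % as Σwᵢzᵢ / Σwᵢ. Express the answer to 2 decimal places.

46.16

R1 (z=91.8): comfortable=0.67, moderate=0.09; AND[max(0, a+b−1)] → w = 0.00
R2 (z=71.0): ¬comfortable=1−0.67=0.33, high=0.10; AND[max(0, a+b−1)] → w = 0.00
R3 (z=98.0): ¬moderate=1−0.09=0.91, ¬cold=1−0.64=0.36; AND[max(0, a+b−1)] → w = 0.27
R4 (z=37.0): comfortable=0.67, high=0.10; AND[max(0, a+b−1)] → w = 0.00
R5 (z=5.0): low=0.70, cold=0.64; AND[max(0, a+b−1)] → w = 0.34
Weighted average = (0.00·91.8 + 0.00·71.0 + 0.27·98.0 + 0.00·37.0 + 0.34·5.0) / (0.00 + 0.00 + 0.27 + 0.00 + 0.34)
  = 28.1600 / 0.6100 = 46.16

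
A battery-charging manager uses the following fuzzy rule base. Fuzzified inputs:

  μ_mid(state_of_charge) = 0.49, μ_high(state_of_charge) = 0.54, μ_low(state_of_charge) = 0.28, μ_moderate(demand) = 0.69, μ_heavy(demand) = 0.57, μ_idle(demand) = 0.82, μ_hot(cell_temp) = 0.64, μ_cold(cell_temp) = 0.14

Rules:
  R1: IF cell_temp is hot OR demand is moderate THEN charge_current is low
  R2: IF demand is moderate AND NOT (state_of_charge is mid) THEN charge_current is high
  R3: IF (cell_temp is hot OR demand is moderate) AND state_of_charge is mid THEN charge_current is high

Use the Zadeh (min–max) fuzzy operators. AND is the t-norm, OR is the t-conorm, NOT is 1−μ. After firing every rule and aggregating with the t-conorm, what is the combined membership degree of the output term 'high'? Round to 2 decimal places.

0.51

R1: hot=0.64, moderate=0.69; OR[max(a, b)] → w = 0.69
R2: moderate=0.69, ¬mid=1−0.49=0.51; AND[min(a, b)] → w = 0.51
R3: (hot=0.64 OR moderate=0.69) = 0.69; AND[min(a, b)] with mid=0.49 → w = 0.49
Rules with consequent 'high': {R2, R3} → strengths 0.51, 0.49
Aggregate via t-conorm [max(a, b)]: 0.51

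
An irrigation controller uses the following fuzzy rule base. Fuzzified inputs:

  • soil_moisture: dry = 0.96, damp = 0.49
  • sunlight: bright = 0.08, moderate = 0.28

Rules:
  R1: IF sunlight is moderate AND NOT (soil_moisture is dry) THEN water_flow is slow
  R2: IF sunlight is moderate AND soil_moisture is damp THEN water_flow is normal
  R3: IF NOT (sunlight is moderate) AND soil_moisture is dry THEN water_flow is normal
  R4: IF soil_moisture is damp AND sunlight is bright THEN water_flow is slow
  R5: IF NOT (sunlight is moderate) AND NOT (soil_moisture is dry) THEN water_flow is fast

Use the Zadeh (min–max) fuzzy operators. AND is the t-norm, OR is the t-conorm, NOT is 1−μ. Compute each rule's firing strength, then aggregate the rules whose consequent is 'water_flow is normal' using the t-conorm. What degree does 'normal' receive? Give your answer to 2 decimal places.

0.72

R1: moderate=0.28, ¬dry=1−0.96=0.04; AND[min(a, b)] → w = 0.04
R2: moderate=0.28, damp=0.49; AND[min(a, b)] → w = 0.28
R3: ¬moderate=1−0.28=0.72, dry=0.96; AND[min(a, b)] → w = 0.72
R4: damp=0.49, bright=0.08; AND[min(a, b)] → w = 0.08
R5: ¬moderate=1−0.28=0.72, ¬dry=1−0.96=0.04; AND[min(a, b)] → w = 0.04
Rules with consequent 'normal': {R2, R3} → strengths 0.28, 0.72
Aggregate via t-conorm [max(a, b)]: 0.72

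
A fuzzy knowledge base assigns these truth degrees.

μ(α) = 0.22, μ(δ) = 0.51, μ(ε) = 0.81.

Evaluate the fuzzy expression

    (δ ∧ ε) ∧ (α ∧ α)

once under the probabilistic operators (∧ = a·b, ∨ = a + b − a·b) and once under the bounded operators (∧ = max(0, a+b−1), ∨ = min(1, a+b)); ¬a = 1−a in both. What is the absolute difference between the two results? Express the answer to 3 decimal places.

Under probabilistic:
  δ ∧ ε = a·b on (0.5100, 0.8100) = 0.4131
  α ∧ α = a·b on (0.2200, 0.2200) = 0.0484
  (δ ∧ ε) ∧ (α ∧ α) = a·b on (0.4131, 0.0484) = 0.0200
  → value = 0.0200
Under bounded:
  δ ∧ ε = max(0, a+b−1) on (0.51, 0.81) = 0.32
  α ∧ α = max(0, a+b−1) on (0.22, 0.22) = 0.00
  (δ ∧ ε) ∧ (α ∧ α) = max(0, a+b−1) on (0.32, 0.00) = 0.00
  → value = 0.0000
|0.0200 − 0.0000| = 0.020

0.020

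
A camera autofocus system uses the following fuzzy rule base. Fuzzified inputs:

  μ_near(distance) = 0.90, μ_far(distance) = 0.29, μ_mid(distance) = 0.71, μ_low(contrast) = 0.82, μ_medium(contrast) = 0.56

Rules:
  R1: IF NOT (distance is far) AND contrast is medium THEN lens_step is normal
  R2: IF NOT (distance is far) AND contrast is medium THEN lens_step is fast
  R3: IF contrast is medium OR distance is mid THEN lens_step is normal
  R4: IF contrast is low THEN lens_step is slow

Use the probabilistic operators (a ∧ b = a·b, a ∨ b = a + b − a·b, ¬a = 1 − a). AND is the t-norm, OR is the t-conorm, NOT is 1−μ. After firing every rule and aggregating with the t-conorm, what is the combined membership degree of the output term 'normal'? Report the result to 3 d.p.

R1: ¬far=1−0.29=0.71, medium=0.56; AND[a·b] → w = 0.3976
R2: ¬far=1−0.29=0.71, medium=0.56; AND[a·b] → w = 0.3976
R3: medium=0.56, mid=0.71; OR[a + b − a·b] → w = 0.8724
R4: low=0.82 → w = 0.8200
Rules with consequent 'normal': {R1, R3} → strengths 0.3976, 0.8724
Aggregate via t-conorm [a + b − a·b]: 0.9231

0.923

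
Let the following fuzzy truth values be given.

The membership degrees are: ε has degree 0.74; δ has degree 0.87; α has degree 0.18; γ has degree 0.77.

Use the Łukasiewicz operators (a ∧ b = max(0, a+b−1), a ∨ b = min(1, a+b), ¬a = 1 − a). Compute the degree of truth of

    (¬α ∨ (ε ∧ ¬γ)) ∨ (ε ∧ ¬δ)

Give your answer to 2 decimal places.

0.82

¬α = 1 − 0.18 = 0.82
¬γ = 1 − 0.77 = 0.23
ε ∧ ¬γ = max(0, a+b−1) on (0.74, 0.23) = 0.00
¬α ∨ (ε ∧ ¬γ) = min(1, a+b) on (0.82, 0.00) = 0.82
¬δ = 1 − 0.87 = 0.13
ε ∧ ¬δ = max(0, a+b−1) on (0.74, 0.13) = 0.00
(¬α ∨ (ε ∧ ¬γ)) ∨ (ε ∧ ¬δ) = min(1, a+b) on (0.82, 0.00) = 0.82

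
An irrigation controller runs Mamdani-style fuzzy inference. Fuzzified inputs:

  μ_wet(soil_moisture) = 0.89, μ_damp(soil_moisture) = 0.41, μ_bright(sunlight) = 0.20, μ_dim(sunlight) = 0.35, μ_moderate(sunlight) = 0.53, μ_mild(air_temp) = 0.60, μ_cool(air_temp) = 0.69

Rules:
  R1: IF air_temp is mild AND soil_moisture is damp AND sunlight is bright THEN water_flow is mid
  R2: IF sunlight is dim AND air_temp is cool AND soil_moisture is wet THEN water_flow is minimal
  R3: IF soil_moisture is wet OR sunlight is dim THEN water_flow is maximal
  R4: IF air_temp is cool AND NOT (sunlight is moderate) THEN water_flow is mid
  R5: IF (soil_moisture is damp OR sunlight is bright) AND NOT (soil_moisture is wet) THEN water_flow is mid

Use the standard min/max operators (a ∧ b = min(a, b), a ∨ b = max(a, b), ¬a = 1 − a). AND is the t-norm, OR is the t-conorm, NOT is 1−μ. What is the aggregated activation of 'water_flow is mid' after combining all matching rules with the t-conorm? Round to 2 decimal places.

R1: mild=0.60, damp=0.41, bright=0.20; AND[min(a, b)] → w = 0.20
R2: dim=0.35, cool=0.69, wet=0.89; AND[min(a, b)] → w = 0.35
R3: wet=0.89, dim=0.35; OR[max(a, b)] → w = 0.89
R4: cool=0.69, ¬moderate=1−0.53=0.47; AND[min(a, b)] → w = 0.47
R5: (damp=0.41 OR bright=0.20) = 0.41; AND[min(a, b)] with ¬wet=1−0.89=0.11 → w = 0.11
Rules with consequent 'mid': {R1, R4, R5} → strengths 0.20, 0.47, 0.11
Aggregate via t-conorm [max(a, b)]: 0.47

0.47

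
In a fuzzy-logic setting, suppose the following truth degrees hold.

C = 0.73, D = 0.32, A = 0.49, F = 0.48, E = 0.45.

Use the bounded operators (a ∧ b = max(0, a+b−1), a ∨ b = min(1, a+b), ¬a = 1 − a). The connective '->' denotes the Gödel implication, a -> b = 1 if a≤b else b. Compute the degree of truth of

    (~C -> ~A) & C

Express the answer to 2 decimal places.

0.73

~C = 1 − 0.73 = 0.27
~A = 1 − 0.49 = 0.51
~C -> ~A  [Gödel: 1 if a≤b else b] with a=0.27, b=0.51 → 1.00
(~C -> ~A) & C = max(0, a+b−1) on (1.00, 0.73) = 0.73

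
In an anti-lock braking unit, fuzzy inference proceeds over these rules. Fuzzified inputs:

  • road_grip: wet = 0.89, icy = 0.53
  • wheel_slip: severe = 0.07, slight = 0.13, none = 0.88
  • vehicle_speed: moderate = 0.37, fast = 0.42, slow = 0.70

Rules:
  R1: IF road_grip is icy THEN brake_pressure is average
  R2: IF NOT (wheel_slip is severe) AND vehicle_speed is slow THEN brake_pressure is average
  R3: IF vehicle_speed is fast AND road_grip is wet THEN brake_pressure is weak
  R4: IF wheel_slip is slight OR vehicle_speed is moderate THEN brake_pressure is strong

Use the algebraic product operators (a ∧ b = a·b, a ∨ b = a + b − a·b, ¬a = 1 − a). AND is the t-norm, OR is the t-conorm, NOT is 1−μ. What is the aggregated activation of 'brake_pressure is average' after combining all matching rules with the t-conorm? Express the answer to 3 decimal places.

R1: icy=0.53 → w = 0.5300
R2: ¬severe=1−0.07=0.93, slow=0.70; AND[a·b] → w = 0.6510
R3: fast=0.42, wet=0.89; AND[a·b] → w = 0.3738
R4: slight=0.13, moderate=0.37; OR[a + b − a·b] → w = 0.4519
Rules with consequent 'average': {R1, R2} → strengths 0.5300, 0.6510
Aggregate via t-conorm [a + b − a·b]: 0.8360

0.836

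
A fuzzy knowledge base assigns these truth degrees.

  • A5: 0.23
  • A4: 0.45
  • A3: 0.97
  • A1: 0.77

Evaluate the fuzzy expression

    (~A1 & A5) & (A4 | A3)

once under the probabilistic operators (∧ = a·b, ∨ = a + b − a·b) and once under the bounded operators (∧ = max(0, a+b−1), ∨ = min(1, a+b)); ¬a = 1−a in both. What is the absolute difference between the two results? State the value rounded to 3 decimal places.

Under probabilistic:
  ~A1 = 1 − 0.7700 = 0.2300
  ~A1 & A5 = a·b on (0.2300, 0.2300) = 0.0529
  A4 | A3 = a + b − a·b on (0.4500, 0.9700) = 0.9835
  (~A1 & A5) & (A4 | A3) = a·b on (0.0529, 0.9835) = 0.0520
  → value = 0.0520
Under bounded:
  ~A1 = 1 − 0.77 = 0.23
  ~A1 & A5 = max(0, a+b−1) on (0.23, 0.23) = 0.00
  A4 | A3 = min(1, a+b) on (0.45, 0.97) = 1.00
  (~A1 & A5) & (A4 | A3) = max(0, a+b−1) on (0.00, 1.00) = 0.00
  → value = 0.0000
|0.0520 − 0.0000| = 0.052

0.052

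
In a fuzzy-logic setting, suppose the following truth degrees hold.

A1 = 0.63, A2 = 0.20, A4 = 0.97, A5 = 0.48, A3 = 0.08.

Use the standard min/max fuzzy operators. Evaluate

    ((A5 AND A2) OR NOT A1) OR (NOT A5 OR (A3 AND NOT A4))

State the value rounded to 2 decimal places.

0.52

A5 AND A2 = min(a, b) on (0.48, 0.20) = 0.20
NOT A1 = 1 − 0.63 = 0.37
(A5 AND A2) OR NOT A1 = max(a, b) on (0.20, 0.37) = 0.37
NOT A5 = 1 − 0.48 = 0.52
NOT A4 = 1 − 0.97 = 0.03
A3 AND NOT A4 = min(a, b) on (0.08, 0.03) = 0.03
NOT A5 OR (A3 AND NOT A4) = max(a, b) on (0.52, 0.03) = 0.52
((A5 AND A2) OR NOT A1) OR (NOT A5 OR (A3 AND NOT A4)) = max(a, b) on (0.37, 0.52) = 0.52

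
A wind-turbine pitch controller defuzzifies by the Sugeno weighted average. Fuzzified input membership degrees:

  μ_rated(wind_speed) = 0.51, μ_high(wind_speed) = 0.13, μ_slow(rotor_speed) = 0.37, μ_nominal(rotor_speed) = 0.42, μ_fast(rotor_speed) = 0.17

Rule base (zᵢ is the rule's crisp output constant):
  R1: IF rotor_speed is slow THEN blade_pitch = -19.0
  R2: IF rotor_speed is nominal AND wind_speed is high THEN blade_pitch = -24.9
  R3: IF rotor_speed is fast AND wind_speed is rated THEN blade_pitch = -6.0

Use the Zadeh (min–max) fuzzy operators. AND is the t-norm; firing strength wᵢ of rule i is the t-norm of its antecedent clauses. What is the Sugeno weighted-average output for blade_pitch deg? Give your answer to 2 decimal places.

R1 (z=-19.0): slow=0.37 → w = 0.37
R2 (z=-24.9): nominal=0.42, high=0.13; AND[min(a, b)] → w = 0.13
R3 (z=-6.0): fast=0.17, rated=0.51; AND[min(a, b)] → w = 0.17
Weighted average = (0.37·-19.0 + 0.13·-24.9 + 0.17·-6.0) / (0.37 + 0.13 + 0.17)
  = -11.2870 / 0.6700 = -16.85

-16.85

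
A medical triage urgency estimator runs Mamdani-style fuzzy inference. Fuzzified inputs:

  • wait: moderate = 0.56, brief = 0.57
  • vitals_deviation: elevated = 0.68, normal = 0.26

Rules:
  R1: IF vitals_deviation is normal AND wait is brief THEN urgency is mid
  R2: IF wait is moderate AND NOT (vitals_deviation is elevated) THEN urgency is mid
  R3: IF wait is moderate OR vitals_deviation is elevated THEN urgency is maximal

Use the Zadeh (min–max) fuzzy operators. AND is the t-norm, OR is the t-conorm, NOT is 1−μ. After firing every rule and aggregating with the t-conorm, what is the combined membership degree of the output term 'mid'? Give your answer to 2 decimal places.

0.32

R1: normal=0.26, brief=0.57; AND[min(a, b)] → w = 0.26
R2: moderate=0.56, ¬elevated=1−0.68=0.32; AND[min(a, b)] → w = 0.32
R3: moderate=0.56, elevated=0.68; OR[max(a, b)] → w = 0.68
Rules with consequent 'mid': {R1, R2} → strengths 0.26, 0.32
Aggregate via t-conorm [max(a, b)]: 0.32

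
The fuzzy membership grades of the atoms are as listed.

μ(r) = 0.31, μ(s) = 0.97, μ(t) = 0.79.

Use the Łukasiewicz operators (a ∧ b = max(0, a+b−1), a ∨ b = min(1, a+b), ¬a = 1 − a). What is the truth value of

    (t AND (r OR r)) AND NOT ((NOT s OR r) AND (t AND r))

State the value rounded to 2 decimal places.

0.41

r OR r = min(1, a+b) on (0.31, 0.31) = 0.62
t AND (r OR r) = max(0, a+b−1) on (0.79, 0.62) = 0.41
NOT s = 1 − 0.97 = 0.03
NOT s OR r = min(1, a+b) on (0.03, 0.31) = 0.34
t AND r = max(0, a+b−1) on (0.79, 0.31) = 0.10
(NOT s OR r) AND (t AND r) = max(0, a+b−1) on (0.34, 0.10) = 0.00
NOT ((NOT s OR r) AND (t AND r)) = 1 − 0.00 = 1.00
(t AND (r OR r)) AND NOT ((NOT s OR r) AND (t AND r)) = max(0, a+b−1) on (0.41, 1.00) = 0.41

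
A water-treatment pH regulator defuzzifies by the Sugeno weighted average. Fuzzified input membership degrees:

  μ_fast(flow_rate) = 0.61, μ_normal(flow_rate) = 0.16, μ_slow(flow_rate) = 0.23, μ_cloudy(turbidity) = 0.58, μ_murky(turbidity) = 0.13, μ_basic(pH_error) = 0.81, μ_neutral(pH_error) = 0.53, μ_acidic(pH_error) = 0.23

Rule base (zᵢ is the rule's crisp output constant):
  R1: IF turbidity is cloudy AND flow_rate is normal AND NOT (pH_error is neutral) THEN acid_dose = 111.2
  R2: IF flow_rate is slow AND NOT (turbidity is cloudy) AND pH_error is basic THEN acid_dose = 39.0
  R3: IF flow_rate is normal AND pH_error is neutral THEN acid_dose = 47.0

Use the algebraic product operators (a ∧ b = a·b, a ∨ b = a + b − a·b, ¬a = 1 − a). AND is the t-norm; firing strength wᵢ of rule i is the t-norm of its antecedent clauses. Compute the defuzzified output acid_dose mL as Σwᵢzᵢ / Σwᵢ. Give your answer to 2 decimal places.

R1 (z=111.2): cloudy=0.58, normal=0.16, ¬neutral=1−0.53=0.47; AND[a·b] → w = 0.0436
R2 (z=39.0): slow=0.23, ¬cloudy=1−0.58=0.42, basic=0.81; AND[a·b] → w = 0.0782
R3 (z=47.0): normal=0.16, neutral=0.53; AND[a·b] → w = 0.0848
Weighted average = (0.0436·111.2 + 0.0782·39.0 + 0.0848·47.0) / (0.0436 + 0.0782 + 0.0848)
  = 11.8873 / 0.2067 = 57.52

57.52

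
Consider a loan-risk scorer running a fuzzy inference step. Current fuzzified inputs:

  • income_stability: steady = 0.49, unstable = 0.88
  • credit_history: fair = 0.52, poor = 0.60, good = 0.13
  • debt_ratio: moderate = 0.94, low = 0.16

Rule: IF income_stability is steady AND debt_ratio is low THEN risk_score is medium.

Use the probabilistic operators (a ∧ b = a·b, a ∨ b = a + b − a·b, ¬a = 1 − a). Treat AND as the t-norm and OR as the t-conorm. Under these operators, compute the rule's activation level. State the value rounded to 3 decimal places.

firing strength: steady=0.49, low=0.16; AND[a·b] → w = 0.0784

0.078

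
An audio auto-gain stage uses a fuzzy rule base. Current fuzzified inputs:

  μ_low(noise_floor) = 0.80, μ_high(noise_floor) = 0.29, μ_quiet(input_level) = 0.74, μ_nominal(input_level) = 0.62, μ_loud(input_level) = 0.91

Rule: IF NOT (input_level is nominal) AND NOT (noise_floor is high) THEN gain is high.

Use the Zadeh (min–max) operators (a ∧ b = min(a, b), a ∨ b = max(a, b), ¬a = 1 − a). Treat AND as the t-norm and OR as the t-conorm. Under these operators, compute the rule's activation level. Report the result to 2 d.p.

0.38

firing strength: ¬nominal=1−0.62=0.38, ¬high=1−0.29=0.71; AND[min(a, b)] → w = 0.38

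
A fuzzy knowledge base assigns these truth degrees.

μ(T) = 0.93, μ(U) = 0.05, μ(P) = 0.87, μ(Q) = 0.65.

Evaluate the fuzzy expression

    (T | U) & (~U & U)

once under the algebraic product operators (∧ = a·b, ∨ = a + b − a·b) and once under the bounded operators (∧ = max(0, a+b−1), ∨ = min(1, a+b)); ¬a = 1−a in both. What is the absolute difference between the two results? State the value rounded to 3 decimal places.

Under algebraic product:
  T | U = a + b − a·b on (0.9300, 0.0500) = 0.9335
  ~U = 1 − 0.0500 = 0.9500
  ~U & U = a·b on (0.9500, 0.0500) = 0.0475
  (T | U) & (~U & U) = a·b on (0.9335, 0.0475) = 0.0443
  → value = 0.0443
Under bounded:
  T | U = min(1, a+b) on (0.93, 0.05) = 0.98
  ~U = 1 − 0.05 = 0.95
  ~U & U = max(0, a+b−1) on (0.95, 0.05) = 0.00
  (T | U) & (~U & U) = max(0, a+b−1) on (0.98, 0.00) = 0.00
  → value = 0.0000
|0.0443 − 0.0000| = 0.044

0.044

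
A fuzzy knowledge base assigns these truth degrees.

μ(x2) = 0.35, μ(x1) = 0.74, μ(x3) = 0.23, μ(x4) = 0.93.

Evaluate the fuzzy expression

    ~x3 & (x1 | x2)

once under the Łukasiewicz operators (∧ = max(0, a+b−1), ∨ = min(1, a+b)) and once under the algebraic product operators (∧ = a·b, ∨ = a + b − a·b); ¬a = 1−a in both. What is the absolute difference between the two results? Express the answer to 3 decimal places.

Under Łukasiewicz:
  ~x3 = 1 − 0.23 = 0.77
  x1 | x2 = min(1, a+b) on (0.74, 0.35) = 1.00
  ~x3 & (x1 | x2) = max(0, a+b−1) on (0.77, 1.00) = 0.77
  → value = 0.7700
Under algebraic product:
  ~x3 = 1 − 0.2300 = 0.7700
  x1 | x2 = a + b − a·b on (0.7400, 0.3500) = 0.8310
  ~x3 & (x1 | x2) = a·b on (0.7700, 0.8310) = 0.6399
  → value = 0.6399
|0.7700 − 0.6399| = 0.130

0.130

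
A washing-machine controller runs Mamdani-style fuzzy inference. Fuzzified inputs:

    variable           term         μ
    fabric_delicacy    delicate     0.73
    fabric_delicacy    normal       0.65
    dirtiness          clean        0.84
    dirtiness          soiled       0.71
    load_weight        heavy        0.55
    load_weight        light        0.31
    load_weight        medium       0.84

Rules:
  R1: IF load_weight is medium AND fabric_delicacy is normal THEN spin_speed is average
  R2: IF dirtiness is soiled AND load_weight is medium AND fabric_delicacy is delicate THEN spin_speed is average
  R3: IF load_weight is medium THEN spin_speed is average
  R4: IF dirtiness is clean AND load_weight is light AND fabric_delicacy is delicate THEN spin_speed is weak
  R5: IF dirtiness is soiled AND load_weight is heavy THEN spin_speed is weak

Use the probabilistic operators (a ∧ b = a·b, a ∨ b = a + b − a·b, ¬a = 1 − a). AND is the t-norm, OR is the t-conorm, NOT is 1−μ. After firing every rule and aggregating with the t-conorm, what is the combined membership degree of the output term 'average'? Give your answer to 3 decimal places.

R1: medium=0.84, normal=0.65; AND[a·b] → w = 0.5460
R2: soiled=0.71, medium=0.84, delicate=0.73; AND[a·b] → w = 0.4354
R3: medium=0.84 → w = 0.8400
R4: clean=0.84, light=0.31, delicate=0.73; AND[a·b] → w = 0.1901
R5: soiled=0.71, heavy=0.55; AND[a·b] → w = 0.3905
Rules with consequent 'average': {R1, R2, R3} → strengths 0.5460, 0.4354, 0.8400
Aggregate via t-conorm [a + b − a·b]: 0.9590

0.959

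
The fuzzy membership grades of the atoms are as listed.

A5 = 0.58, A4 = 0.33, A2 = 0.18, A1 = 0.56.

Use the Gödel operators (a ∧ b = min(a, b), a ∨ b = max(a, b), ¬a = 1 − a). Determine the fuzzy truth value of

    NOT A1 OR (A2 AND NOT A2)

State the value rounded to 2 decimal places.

0.44

NOT A1 = 1 − 0.56 = 0.44
NOT A2 = 1 − 0.18 = 0.82
A2 AND NOT A2 = min(a, b) on (0.18, 0.82) = 0.18
NOT A1 OR (A2 AND NOT A2) = max(a, b) on (0.44, 0.18) = 0.44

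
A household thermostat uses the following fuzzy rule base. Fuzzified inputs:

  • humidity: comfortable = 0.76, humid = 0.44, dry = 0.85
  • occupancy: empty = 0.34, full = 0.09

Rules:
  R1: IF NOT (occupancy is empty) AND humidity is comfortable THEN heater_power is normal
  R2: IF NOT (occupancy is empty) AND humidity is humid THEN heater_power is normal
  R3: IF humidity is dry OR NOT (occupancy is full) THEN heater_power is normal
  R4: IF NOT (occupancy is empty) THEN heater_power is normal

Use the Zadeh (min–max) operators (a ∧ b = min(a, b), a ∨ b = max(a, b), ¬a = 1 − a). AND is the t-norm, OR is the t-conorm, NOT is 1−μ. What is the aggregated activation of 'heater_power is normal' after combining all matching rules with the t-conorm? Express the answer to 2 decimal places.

0.91

R1: ¬empty=1−0.34=0.66, comfortable=0.76; AND[min(a, b)] → w = 0.66
R2: ¬empty=1−0.34=0.66, humid=0.44; AND[min(a, b)] → w = 0.44
R3: dry=0.85, ¬full=1−0.09=0.91; OR[max(a, b)] → w = 0.91
R4: ¬empty=1−0.34=0.66 → w = 0.66
Rules with consequent 'normal': {R1, R2, R3, R4} → strengths 0.66, 0.44, 0.91, 0.66
Aggregate via t-conorm [max(a, b)]: 0.91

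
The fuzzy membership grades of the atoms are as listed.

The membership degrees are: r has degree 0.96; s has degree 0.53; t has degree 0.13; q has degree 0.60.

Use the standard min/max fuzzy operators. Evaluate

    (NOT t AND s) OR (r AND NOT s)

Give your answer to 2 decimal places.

NOT t = 1 − 0.13 = 0.87
NOT t AND s = min(a, b) on (0.87, 0.53) = 0.53
NOT s = 1 − 0.53 = 0.47
r AND NOT s = min(a, b) on (0.96, 0.47) = 0.47
(NOT t AND s) OR (r AND NOT s) = max(a, b) on (0.53, 0.47) = 0.53

0.53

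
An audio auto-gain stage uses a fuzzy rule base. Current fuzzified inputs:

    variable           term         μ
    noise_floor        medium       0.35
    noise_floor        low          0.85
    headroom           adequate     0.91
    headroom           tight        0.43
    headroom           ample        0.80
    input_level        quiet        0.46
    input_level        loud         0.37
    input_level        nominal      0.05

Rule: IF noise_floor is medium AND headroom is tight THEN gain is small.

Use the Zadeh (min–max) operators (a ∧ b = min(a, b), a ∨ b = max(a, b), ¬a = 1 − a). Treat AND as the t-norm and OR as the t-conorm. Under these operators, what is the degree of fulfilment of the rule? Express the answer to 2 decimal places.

firing strength: medium=0.35, tight=0.43; AND[min(a, b)] → w = 0.35

0.35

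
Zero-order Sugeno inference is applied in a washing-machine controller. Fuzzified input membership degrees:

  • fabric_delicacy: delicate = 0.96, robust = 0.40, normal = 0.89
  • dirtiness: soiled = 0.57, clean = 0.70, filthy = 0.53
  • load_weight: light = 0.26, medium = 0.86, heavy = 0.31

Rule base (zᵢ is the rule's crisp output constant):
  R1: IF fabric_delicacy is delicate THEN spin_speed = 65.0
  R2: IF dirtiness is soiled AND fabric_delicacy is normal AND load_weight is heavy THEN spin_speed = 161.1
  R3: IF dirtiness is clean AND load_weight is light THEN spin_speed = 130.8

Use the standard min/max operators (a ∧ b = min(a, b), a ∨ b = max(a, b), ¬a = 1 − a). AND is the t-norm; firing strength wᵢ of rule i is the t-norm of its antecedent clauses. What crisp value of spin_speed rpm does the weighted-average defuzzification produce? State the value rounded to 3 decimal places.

R1 (z=65.0): delicate=0.96 → w = 0.96
R2 (z=161.1): soiled=0.57, normal=0.89, heavy=0.31; AND[min(a, b)] → w = 0.31
R3 (z=130.8): clean=0.70, light=0.26; AND[min(a, b)] → w = 0.26
Weighted average = (0.96·65.0 + 0.31·161.1 + 0.26·130.8) / (0.96 + 0.31 + 0.26)
  = 146.3490 / 1.5300 = 95.653

95.653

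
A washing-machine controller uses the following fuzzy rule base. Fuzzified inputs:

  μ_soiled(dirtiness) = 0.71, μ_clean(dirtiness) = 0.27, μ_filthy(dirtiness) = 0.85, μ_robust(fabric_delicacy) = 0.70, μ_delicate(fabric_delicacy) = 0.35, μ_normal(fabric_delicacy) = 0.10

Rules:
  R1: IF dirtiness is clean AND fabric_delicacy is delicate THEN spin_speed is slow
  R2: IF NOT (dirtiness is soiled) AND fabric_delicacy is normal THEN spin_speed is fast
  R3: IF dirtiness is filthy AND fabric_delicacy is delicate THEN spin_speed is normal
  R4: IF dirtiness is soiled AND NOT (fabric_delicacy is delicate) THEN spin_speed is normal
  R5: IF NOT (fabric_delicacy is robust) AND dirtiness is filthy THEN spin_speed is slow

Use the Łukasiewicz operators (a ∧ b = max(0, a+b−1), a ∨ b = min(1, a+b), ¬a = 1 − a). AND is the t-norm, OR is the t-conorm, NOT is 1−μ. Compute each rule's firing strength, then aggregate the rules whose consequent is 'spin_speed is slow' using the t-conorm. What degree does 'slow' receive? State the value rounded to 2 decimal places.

0.15

R1: clean=0.27, delicate=0.35; AND[max(0, a+b−1)] → w = 0.00
R2: ¬soiled=1−0.71=0.29, normal=0.10; AND[max(0, a+b−1)] → w = 0.00
R3: filthy=0.85, delicate=0.35; AND[max(0, a+b−1)] → w = 0.20
R4: soiled=0.71, ¬delicate=1−0.35=0.65; AND[max(0, a+b−1)] → w = 0.36
R5: ¬robust=1−0.70=0.30, filthy=0.85; AND[max(0, a+b−1)] → w = 0.15
Rules with consequent 'slow': {R1, R5} → strengths 0.00, 0.15
Aggregate via t-conorm [min(1, a+b)]: 0.15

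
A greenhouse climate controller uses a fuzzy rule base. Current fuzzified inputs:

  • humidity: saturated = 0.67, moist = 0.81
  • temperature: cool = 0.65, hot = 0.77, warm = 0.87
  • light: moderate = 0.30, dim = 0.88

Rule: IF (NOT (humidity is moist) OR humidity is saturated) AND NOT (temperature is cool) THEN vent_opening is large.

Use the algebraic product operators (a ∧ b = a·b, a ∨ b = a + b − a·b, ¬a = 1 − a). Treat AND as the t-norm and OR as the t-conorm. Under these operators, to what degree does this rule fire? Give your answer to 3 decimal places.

firing strength: (¬moist=1−0.81=0.19 OR saturated=0.67) = 0.7327; AND[a·b] with ¬cool=1−0.65=0.35 → w = 0.2564

0.256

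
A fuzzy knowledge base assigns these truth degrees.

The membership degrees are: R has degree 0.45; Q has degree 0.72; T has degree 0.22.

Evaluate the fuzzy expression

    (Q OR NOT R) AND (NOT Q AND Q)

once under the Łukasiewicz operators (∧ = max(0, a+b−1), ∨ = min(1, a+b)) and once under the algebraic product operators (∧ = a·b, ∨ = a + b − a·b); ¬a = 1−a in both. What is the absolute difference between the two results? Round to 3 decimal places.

Under Łukasiewicz:
  NOT R = 1 − 0.45 = 0.55
  Q OR NOT R = min(1, a+b) on (0.72, 0.55) = 1.00
  NOT Q = 1 − 0.72 = 0.28
  NOT Q AND Q = max(0, a+b−1) on (0.28, 0.72) = 0.00
  (Q OR NOT R) AND (NOT Q AND Q) = max(0, a+b−1) on (1.00, 0.00) = 0.00
  → value = 0.0000
Under algebraic product:
  NOT R = 1 − 0.4500 = 0.5500
  Q OR NOT R = a + b − a·b on (0.7200, 0.5500) = 0.8740
  NOT Q = 1 − 0.7200 = 0.2800
  NOT Q AND Q = a·b on (0.2800, 0.7200) = 0.2016
  (Q OR NOT R) AND (NOT Q AND Q) = a·b on (0.8740, 0.2016) = 0.1762
  → value = 0.1762
|0.0000 − 0.1762| = 0.176

0.176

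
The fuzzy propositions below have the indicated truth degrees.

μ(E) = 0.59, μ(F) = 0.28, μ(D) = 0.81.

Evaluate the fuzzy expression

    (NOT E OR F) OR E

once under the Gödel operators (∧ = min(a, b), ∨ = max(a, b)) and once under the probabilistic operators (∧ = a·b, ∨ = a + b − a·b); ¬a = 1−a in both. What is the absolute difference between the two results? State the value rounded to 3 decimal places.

Under Gödel:
  NOT E = 1 − 0.59 = 0.41
  NOT E OR F = max(a, b) on (0.41, 0.28) = 0.41
  (NOT E OR F) OR E = max(a, b) on (0.41, 0.59) = 0.59
  → value = 0.5900
Under probabilistic:
  NOT E = 1 − 0.5900 = 0.4100
  NOT E OR F = a + b − a·b on (0.4100, 0.2800) = 0.5752
  (NOT E OR F) OR E = a + b − a·b on (0.5752, 0.5900) = 0.8258
  → value = 0.8258
|0.5900 − 0.8258| = 0.236

0.236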